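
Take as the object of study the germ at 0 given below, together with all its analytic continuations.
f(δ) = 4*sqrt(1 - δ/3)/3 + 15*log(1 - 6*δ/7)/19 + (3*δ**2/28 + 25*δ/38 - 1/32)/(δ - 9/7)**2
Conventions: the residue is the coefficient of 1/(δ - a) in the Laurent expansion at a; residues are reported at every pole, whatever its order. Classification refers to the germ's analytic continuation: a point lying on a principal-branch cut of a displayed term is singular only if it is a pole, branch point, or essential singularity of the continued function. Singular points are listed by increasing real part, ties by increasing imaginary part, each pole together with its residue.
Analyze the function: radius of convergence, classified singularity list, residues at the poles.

Denominator factor (δ - 9/7)^2: pole of order 2 at 9/7, modulus 9/7.
Branch term (15/19)*log(1 - δ/(7/6)): its argument vanishes at δ = 7/6, a logarithmic branch point, modulus 7/6.
Branch term (4/3)*sqrt(1 - δ/(3)): its argument vanishes at δ = 3, a square-root branch point, modulus 3.
The radius of convergence is the smallest modulus among the singular points: 7/6.
The branch terms are analytic at 9/7 and contribute nothing to the residue; only the rational part matters.
At the order-2 pole 9/7 set g(δ) = (δ - (9/7))^2*(rational part) = 3*δ**2/28 + 25*δ/38 - 1/32.
Order-2 pole: residue = g'(a); g'(9/7) = 869/931, so the residue is 869/931.
List the singular points by increasing real part (a conjugate pair: the negative imaginary part first).

Radius of convergence at 0: 7/6.
At 7/6: a logarithmic branch point.
At 9/7: a pole of order 2; residue 869/931.
At 3: an algebraic (square-root) branch point.


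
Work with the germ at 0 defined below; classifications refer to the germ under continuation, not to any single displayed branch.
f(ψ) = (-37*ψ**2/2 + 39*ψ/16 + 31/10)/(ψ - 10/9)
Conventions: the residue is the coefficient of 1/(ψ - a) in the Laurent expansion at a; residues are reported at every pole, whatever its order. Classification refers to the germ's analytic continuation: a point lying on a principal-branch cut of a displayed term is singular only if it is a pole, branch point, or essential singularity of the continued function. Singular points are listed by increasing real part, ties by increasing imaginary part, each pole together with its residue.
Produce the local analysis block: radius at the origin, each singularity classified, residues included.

Radius of convergence at 0: 10/9.
At 10/9: a pole of order 1; residue -55181/3240.

Denominator factor (ψ - 10/9): pole of order 1 at 10/9, modulus 10/9.
The radius of convergence is the smallest modulus among the singular points: 10/9.
At the order-1 pole 10/9 set g(ψ) = (ψ - (10/9))*f(ψ) = -37*ψ**2/2 + 39*ψ/16 + 31/10.
Simple pole: residue = g(a) at a = 10/9, which is -55181/3240.


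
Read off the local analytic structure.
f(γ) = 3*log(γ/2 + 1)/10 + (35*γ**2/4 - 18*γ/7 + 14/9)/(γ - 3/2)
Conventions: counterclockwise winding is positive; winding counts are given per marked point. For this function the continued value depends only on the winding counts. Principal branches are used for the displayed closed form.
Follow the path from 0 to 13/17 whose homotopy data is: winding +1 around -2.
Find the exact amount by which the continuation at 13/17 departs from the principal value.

Continued minus principal equals (3/5)*pi*i.

The rational part is single-valued and drops out of the difference; each branch term changes only by its own monodromy.
(3/10)*log(1 - γ/(-2)): each positive loop around -2 adds 2*pi*i to the log, so winding +1 contributes (3/10)*(1)*2*pi*i = (3/5)*pi*i.
Summing the contributions at γ = 13/17 gives (3/5)*pi*i.


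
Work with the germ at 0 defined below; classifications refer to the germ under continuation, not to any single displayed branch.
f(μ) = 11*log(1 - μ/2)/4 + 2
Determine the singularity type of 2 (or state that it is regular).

The term (11/4)*log(1 - μ/(2)) has argument 1 - 2/(2) = 0 at 2: a logarithmic (infinitely-sheeted) branch point; the remaining terms are analytic or single-valued there.

The point is a logarithmic branch point.


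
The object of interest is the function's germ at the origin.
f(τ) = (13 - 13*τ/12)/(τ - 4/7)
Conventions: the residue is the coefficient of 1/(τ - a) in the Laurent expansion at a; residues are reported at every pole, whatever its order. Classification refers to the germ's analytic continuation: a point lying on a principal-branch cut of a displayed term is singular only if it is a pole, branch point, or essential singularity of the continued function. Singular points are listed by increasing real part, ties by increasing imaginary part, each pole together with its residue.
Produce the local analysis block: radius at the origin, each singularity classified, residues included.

Denominator factor (τ - 4/7): pole of order 1 at 4/7, modulus 4/7.
The radius of convergence is the smallest modulus among the singular points: 4/7.
At the order-1 pole 4/7 set g(τ) = (τ - (4/7))*f(τ) = 13 - 13*τ/12.
Simple pole: residue = g(a) at a = 4/7, which is 260/21.

Radius of convergence at 0: 4/7.
At 4/7: a pole of order 1; residue 260/21.


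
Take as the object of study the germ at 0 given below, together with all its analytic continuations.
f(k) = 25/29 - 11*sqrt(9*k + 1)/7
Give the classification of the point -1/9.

The point is an algebraic (square-root) branch point.

The term (-11/7)*sqrt(1 - k/(-1/9)) has argument 1 - -1/9/(-1/9) = 0 at -1/9: a square-root (algebraic, two-sheeted) branch point; the remaining terms are analytic or single-valued there.


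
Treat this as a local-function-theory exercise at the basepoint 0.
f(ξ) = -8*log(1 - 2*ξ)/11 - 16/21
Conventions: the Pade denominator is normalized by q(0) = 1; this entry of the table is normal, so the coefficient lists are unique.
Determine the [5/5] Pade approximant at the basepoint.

The Pade approximant has numerator coefficients [-16/21, 1216/231, -26176/2079, 976/77, -736/147, 4192/8085]; denominator coefficients [1, -5, 80/9, -20/3, 40/21, -8/63].

Taylor coefficients needed (expand at 0): a_0 = -16/21, a_1 = 16/11, a_2 = 16/11, a_3 = 64/33, a_4 = 32/11, a_5 = 256/55, a_6 = 256/33, a_7 = 1024/77, a_8 = 256/11, a_9 = 4096/99, a_10 = 4096/55.
Write the denominator as Q(ξ) = 1 + q1*ξ + q2*ξ^2 + q3*ξ^3 + q4*ξ^4 + q5*ξ^5. Requiring Q*f - P = O(ξ^11) with deg P <= 5 kills the coefficients of ξ^6..ξ^10 in Q*f:
  ξ^6: a_6 + q1*a_5 + q2*a_4 + q3*a_3 + q4*a_2 + q5*a_1 = 0, i.e. 256/33 + (256/55)*q1 + (32/11)*q2 + (64/33)*q3 + (16/11)*q4 + (16/11)*q5 = 0.
  ξ^7: a_7 + q1*a_6 + q2*a_5 + q3*a_4 + q4*a_3 + q5*a_2 = 0, i.e. 1024/77 + (256/33)*q1 + (256/55)*q2 + (32/11)*q3 + (64/33)*q4 + (16/11)*q5 = 0.
  ξ^8: a_8 + q1*a_7 + q2*a_6 + q3*a_5 + q4*a_4 + q5*a_3 = 0, i.e. 256/11 + (1024/77)*q1 + (256/33)*q2 + (256/55)*q3 + (32/11)*q4 + (64/33)*q5 = 0.
  ξ^9: a_9 + q1*a_8 + q2*a_7 + q3*a_6 + q4*a_5 + q5*a_4 = 0, i.e. 4096/99 + (256/11)*q1 + (1024/77)*q2 + (256/33)*q3 + (256/55)*q4 + (32/11)*q5 = 0.
  ξ^10: a_10 + q1*a_9 + q2*a_8 + q3*a_7 + q4*a_6 + q5*a_5 = 0, i.e. 4096/55 + (4096/99)*q1 + (256/11)*q2 + (1024/77)*q3 + (256/33)*q4 + (256/55)*q5 = 0.
Solving this linear system: q1 = -5, q2 = 80/9, q3 = -20/3, q4 = 40/21, q5 = -8/63.
The numerator is Q*f truncated at degree 5: P0 = a_0 = -16/21; P1 = a_1 + q1*a_0 = 1216/231; P2 = a_2 + q1*a_1 + q2*a_0 = -26176/2079; P3 = a_3 + q1*a_2 + q2*a_1 + q3*a_0 = 976/77; P4 = a_4 + q1*a_3 + q2*a_2 + q3*a_1 + q4*a_0 = -736/147; P5 = a_5 + q1*a_4 + q2*a_3 + q3*a_2 + q4*a_1 + q5*a_0 = 4192/8085.


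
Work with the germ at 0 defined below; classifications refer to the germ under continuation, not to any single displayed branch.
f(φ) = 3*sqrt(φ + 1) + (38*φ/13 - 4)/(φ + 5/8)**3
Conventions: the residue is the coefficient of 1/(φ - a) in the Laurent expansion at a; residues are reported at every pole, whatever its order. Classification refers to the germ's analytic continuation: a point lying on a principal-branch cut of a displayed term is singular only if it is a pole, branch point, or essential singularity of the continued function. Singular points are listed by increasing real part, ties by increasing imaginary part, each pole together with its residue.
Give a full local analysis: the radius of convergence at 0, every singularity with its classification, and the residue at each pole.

Denominator factor (φ + 5/8)^3: pole of order 3 at -5/8, modulus 5/8.
Branch term (3)*sqrt(1 - φ/(-1)): its argument vanishes at φ = -1, a square-root branch point, modulus 1.
The radius of convergence is the smallest modulus among the singular points: 5/8.
The branch term is analytic at -5/8 and contributes nothing to the residue; only the rational part matters.
At the order-3 pole -5/8 set g(φ) = (φ - (-5/8))^3*(rational part) = 38*φ/13 - 4.
Order-3 pole: residue = g''(a)/2; g''(-5/8) = 0, so the residue is 0.
List the singular points by increasing real part (a conjugate pair: the negative imaginary part first).

Radius of convergence at 0: 5/8.
At -1: an algebraic (square-root) branch point.
At -5/8: a pole of order 3; residue 0.


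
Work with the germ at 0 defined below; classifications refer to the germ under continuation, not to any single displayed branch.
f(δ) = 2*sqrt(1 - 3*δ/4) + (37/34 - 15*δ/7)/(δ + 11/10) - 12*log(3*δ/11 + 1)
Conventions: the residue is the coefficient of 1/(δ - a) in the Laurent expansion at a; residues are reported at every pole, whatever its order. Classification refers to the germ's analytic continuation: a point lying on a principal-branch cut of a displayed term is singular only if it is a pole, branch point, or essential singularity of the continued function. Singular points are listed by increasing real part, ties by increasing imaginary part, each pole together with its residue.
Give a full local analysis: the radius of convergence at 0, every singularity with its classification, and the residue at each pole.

Radius of convergence at 0: 11/10.
At -11/3: a logarithmic branch point.
At -11/10: a pole of order 1; residue 410/119.
At 4/3: an algebraic (square-root) branch point.

Denominator factor (δ + 11/10): pole of order 1 at -11/10, modulus 11/10.
Branch term (-12)*log(1 - δ/(-11/3)): its argument vanishes at δ = -11/3, a logarithmic branch point, modulus 11/3.
Branch term (2)*sqrt(1 - δ/(4/3)): its argument vanishes at δ = 4/3, a square-root branch point, modulus 4/3.
The radius of convergence is the smallest modulus among the singular points: 11/10.
The branch terms are analytic at -11/10 and contribute nothing to the residue; only the rational part matters.
At the order-1 pole -11/10 set g(δ) = (δ - (-11/10))*(rational part) = 37/34 - 15*δ/7.
Simple pole: residue = g(a) at a = -11/10, which is 410/119.
List the singular points by increasing real part (a conjugate pair: the negative imaginary part first).


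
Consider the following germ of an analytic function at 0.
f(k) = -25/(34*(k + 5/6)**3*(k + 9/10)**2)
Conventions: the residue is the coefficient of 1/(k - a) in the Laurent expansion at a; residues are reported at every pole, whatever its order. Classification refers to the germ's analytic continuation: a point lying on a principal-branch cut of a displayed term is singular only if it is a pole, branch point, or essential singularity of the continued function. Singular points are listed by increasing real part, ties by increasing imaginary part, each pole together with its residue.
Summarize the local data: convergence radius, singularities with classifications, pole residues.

Denominator factor (k + 9/10)^2: pole of order 2 at -9/10, modulus 9/10.
Denominator factor (k + 5/6)^3: pole of order 3 at -5/6, modulus 5/6.
The radius of convergence is the smallest modulus among the singular points: 5/6.
At the order-2 pole -9/10 set g(k) = (k - (-9/10))^2*f(k) = -25/(34*(k + 5/6)**3).
Order-2 pole: residue = g'(a); g'(-9/10) = 3796875/34, so the residue is 3796875/34.
At the order-3 pole -5/6 set g(k) = (k - (-5/6))^3*f(k) = -25/(34*(k + 9/10)**2).
Order-3 pole: residue = g''(a)/2; g''(-5/6) = -3796875/17, so the residue is -3796875/34.
List the singular points by increasing real part (a conjugate pair: the negative imaginary part first).

Radius of convergence at 0: 5/6.
At -9/10: a pole of order 2; residue 3796875/34.
At -5/6: a pole of order 3; residue -3796875/34.


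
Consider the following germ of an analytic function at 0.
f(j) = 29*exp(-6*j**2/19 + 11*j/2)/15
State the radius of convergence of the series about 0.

The radius of convergence is infinite.

The factor exp(-6*j**2/19 + 11*j/2) is entire and contributes no finite singular point.
The polynomial part has no poles.
No finite singular points: the Taylor series at 0 converges everywhere.


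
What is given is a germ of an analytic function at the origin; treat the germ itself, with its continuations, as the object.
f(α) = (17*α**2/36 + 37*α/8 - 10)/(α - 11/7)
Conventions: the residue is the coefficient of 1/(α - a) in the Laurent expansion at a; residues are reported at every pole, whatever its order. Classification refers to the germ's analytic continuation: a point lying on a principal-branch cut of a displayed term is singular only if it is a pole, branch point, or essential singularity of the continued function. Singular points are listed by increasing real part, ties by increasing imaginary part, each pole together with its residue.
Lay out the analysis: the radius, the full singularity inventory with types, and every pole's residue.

Radius of convergence at 0: 11/7.
At 11/7: a pole of order 1; residue -5525/3528.

Denominator factor (α - 11/7): pole of order 1 at 11/7, modulus 11/7.
The radius of convergence is the smallest modulus among the singular points: 11/7.
At the order-1 pole 11/7 set g(α) = (α - (11/7))*f(α) = 17*α**2/36 + 37*α/8 - 10.
Simple pole: residue = g(a) at a = 11/7, which is -5525/3528.


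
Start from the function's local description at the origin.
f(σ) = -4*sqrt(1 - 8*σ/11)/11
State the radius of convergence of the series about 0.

Branch term (-4/11)*sqrt(1 - σ/(11/8)): its argument vanishes at σ = 11/8, a square-root branch point, modulus 11/8.
The radius of convergence is the smallest modulus among the singular points: 11/8.

The radius of convergence is 11/8.


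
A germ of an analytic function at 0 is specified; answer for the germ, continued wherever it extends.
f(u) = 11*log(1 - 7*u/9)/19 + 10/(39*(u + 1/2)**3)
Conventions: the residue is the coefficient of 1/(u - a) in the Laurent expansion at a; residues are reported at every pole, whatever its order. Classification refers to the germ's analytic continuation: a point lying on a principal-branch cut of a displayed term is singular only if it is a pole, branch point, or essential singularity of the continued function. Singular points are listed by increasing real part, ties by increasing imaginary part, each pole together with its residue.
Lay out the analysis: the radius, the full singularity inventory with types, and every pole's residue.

Radius of convergence at 0: 1/2.
At -1/2: a pole of order 3; residue 0.
At 9/7: a logarithmic branch point.

Denominator factor (u + 1/2)^3: pole of order 3 at -1/2, modulus 1/2.
Branch term (11/19)*log(1 - u/(9/7)): its argument vanishes at u = 9/7, a logarithmic branch point, modulus 9/7.
The radius of convergence is the smallest modulus among the singular points: 1/2.
The branch term is analytic at -1/2 and contributes nothing to the residue; only the rational part matters.
At the order-3 pole -1/2 set g(u) = (u - (-1/2))^3*(rational part) = 10/39.
Order-3 pole: residue = g''(a)/2; g''(-1/2) = 0, so the residue is 0.
List the singular points by increasing real part (a conjugate pair: the negative imaginary part first).


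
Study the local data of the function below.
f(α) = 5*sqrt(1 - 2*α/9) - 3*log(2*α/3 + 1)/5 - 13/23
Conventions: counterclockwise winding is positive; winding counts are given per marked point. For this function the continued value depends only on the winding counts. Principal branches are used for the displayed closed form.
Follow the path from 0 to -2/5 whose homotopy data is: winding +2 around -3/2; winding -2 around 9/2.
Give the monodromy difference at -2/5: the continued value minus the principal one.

Continued minus principal equals -(12/5)*pi*i.

The rational part is single-valued and drops out of the difference; each branch term changes only by its own monodromy.
(5)*sqrt(1 - α/(9/2)): winding -2 is even, the square root returns to the same sheet, contribution 0.
(-3/5)*log(1 - α/(-3/2)): each positive loop around -3/2 adds 2*pi*i to the log, so winding +2 contributes (-3/5)*(2)*2*pi*i = -(12/5)*pi*i.
Summing the contributions at α = -2/5 gives -(12/5)*pi*i.


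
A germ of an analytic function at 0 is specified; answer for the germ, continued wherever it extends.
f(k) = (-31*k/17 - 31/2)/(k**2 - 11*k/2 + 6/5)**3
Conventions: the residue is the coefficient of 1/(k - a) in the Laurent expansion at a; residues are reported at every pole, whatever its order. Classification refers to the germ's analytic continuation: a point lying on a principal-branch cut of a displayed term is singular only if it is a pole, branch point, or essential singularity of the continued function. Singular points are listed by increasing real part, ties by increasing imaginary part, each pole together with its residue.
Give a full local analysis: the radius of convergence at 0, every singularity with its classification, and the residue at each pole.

Radius of convergence at 0: 11/4 - (1/20)*sqrt(2545).
At 11/4 - (1/20)*sqrt(2545): a pole of order 3; residue (1674000/2241827893)*sqrt(2545).
At 11/4 + (1/20)*sqrt(2545): a pole of order 3; residue -(1674000/2241827893)*sqrt(2545).

Denominator factor (k**2 - 11*k/2 + 6/5)^3: discriminant 509/20, real irrational roots 11/4 + (1/20)*sqrt(2545) and 11/4 - (1/20)*sqrt(2545); poles of order 3, moduli 11/4 + (1/20)*sqrt(2545) and 11/4 - (1/20)*sqrt(2545).
The radius of convergence is the smallest modulus among the singular points: 11/4 - (1/20)*sqrt(2545).
The factor k**2 - 11*k/2 + 6/5 splits as (k - a)(k - a') with a = 11/4 - (1/20)*sqrt(2545), a' = 11/4 + (1/20)*sqrt(2545). At the order-3 pole a set g(k) = (k - a)^3*f(k) = [-31*k/17 - 31/2] / (k - a')^3.
Order-3 pole: residue = g''(a)/2; g''(11/4 - (1/20)*sqrt(2545)) = (3348000/2241827893)*sqrt(2545), so the residue is (1674000/2241827893)*sqrt(2545).
The factor k**2 - 11*k/2 + 6/5 splits as (k - a)(k - a') with a = 11/4 + (1/20)*sqrt(2545), a' = 11/4 - (1/20)*sqrt(2545). At the order-3 pole a set g(k) = (k - a)^3*f(k) = [-31*k/17 - 31/2] / (k - a')^3.
Order-3 pole: residue = g''(a)/2; g''(11/4 + (1/20)*sqrt(2545)) = -(3348000/2241827893)*sqrt(2545), so the residue is -(1674000/2241827893)*sqrt(2545).
List the singular points by increasing real part (a conjugate pair: the negative imaginary part first).


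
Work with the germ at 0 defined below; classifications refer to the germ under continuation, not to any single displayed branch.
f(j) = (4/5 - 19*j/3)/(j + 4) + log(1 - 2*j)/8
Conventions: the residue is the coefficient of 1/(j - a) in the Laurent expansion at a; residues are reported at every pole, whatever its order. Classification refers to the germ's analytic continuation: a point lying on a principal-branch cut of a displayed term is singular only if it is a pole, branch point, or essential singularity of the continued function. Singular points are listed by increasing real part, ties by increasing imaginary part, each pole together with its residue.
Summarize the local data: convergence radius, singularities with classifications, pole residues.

Radius of convergence at 0: 1/2.
At -4: a pole of order 1; residue 392/15.
At 1/2: a logarithmic branch point.

Denominator factor (j + 4): pole of order 1 at -4, modulus 4.
Branch term (1/8)*log(1 - j/(1/2)): its argument vanishes at j = 1/2, a logarithmic branch point, modulus 1/2.
The radius of convergence is the smallest modulus among the singular points: 1/2.
The branch term is analytic at -4 and contributes nothing to the residue; only the rational part matters.
At the order-1 pole -4 set g(j) = (j - (-4))*(rational part) = 4/5 - 19*j/3.
Simple pole: residue = g(a) at a = -4, which is 392/15.
List the singular points by increasing real part (a conjugate pair: the negative imaginary part first).


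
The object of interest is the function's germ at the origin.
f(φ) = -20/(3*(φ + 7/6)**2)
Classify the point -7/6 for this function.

The point is a pole of order 2.

The denominator factor φ + 7/6 vanishes at -7/6 and appears to the power 2; the numerator there equals -20/3, nonzero, and no other factor vanishes.
Hence a pole whose order is the multiplicity, 2.


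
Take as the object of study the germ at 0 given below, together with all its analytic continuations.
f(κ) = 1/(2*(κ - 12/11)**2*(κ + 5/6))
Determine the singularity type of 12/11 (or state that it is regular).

The denominator factor κ - 12/11 vanishes at 12/11 and appears to the power 2; the numerator there equals 1/2, nonzero, and no other factor vanishes.
Hence a pole whose order is the multiplicity, 2.

The point is a pole of order 2.


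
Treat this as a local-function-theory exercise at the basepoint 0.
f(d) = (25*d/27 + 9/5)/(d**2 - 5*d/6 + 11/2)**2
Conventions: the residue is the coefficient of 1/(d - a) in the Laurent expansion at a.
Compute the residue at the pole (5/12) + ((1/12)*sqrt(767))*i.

The residue is -((14164/8824335)*sqrt(767))*i.

The factor d**2 - 5*d/6 + 11/2 splits as (d - a)(d - a') with a = (5/12) + ((1/12)*sqrt(767))*i, a' = (5/12) - ((1/12)*sqrt(767))*i. At the order-2 pole a set g(d) = (d - a)^2*f(d) = [25*d/27 + 9/5] / (d - a')^2.
Order-2 pole: residue = g'(a); g'((5/12) + ((1/12)*sqrt(767))*i) = -((14164/8824335)*sqrt(767))*i, so the residue is -((14164/8824335)*sqrt(767))*i.


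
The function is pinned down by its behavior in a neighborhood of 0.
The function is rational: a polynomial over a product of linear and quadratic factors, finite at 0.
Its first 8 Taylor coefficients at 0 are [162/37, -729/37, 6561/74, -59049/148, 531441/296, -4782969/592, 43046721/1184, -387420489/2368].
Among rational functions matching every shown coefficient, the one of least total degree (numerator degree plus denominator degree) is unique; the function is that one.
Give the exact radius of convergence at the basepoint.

The radius of convergence is 2/9.

No rational of total degree below 1 reproduces all 8 coefficients; solving the [0/1] Pade equations on them gives f(ρ) = 36/(37*(ρ + 2/9)), whose expansion matches every shown term.
Denominator factor (ρ + 2/9): pole of order 1 at -2/9, modulus 2/9.
The radius of convergence is the smallest modulus among the singular points: 2/9.


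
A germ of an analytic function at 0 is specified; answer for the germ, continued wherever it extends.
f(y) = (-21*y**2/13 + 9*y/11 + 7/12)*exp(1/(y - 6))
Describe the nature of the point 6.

The point is an essential singularity.

The exponent 1/(y - (6)) has a pole at 6, so exp(1/(y - (6))) takes every nonzero value near it: an essential singularity (not a pole of any order).


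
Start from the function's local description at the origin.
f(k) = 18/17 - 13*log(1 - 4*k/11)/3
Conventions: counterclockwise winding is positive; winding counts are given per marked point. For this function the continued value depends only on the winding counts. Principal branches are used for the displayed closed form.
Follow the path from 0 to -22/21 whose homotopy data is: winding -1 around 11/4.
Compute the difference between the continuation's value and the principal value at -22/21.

Continued minus principal equals (26/3)*pi*i.

The rational part is single-valued and drops out of the difference; each branch term changes only by its own monodromy.
(-13/3)*log(1 - k/(11/4)): each positive loop around 11/4 adds 2*pi*i to the log, so winding -1 contributes (-13/3)*(-1)*2*pi*i = (26/3)*pi*i.
Summing the contributions at k = -22/21 gives (26/3)*pi*i.


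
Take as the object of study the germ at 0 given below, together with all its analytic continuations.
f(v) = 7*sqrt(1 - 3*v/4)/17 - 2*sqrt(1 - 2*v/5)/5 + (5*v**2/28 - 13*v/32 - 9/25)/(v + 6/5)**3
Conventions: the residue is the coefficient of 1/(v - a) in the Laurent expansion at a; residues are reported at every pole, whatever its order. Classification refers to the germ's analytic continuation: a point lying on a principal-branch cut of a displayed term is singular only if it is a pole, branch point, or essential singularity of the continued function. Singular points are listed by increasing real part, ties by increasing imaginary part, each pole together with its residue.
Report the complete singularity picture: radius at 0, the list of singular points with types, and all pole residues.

Radius of convergence at 0: 6/5.
At -6/5: a pole of order 3; residue 5/28.
At 4/3: an algebraic (square-root) branch point.
At 5/2: an algebraic (square-root) branch point.

Denominator factor (v + 6/5)^3: pole of order 3 at -6/5, modulus 6/5.
Branch term (7/17)*sqrt(1 - v/(4/3)): its argument vanishes at v = 4/3, a square-root branch point, modulus 4/3.
Branch term (-2/5)*sqrt(1 - v/(5/2)): its argument vanishes at v = 5/2, a square-root branch point, modulus 5/2.
The radius of convergence is the smallest modulus among the singular points: 6/5.
The branch terms are analytic at -6/5 and contribute nothing to the residue; only the rational part matters.
At the order-3 pole -6/5 set g(v) = (v - (-6/5))^3*(rational part) = 5*v**2/28 - 13*v/32 - 9/25.
Order-3 pole: residue = g''(a)/2; g''(-6/5) = 5/14, so the residue is 5/28.
List the singular points by increasing real part (a conjugate pair: the negative imaginary part first).


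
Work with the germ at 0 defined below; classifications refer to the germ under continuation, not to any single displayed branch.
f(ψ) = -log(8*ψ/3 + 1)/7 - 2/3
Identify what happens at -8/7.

There is no denominator, hence no pole anywhere.
Branch term log(1 - ψ/(-3/8)): argument at -8/7 is -43/21, nonzero, so -8/7 is not its branch point (a point on a principal cut is still regular for the continued germ).
So the germ continues analytically to -8/7.

The point is a regular point.


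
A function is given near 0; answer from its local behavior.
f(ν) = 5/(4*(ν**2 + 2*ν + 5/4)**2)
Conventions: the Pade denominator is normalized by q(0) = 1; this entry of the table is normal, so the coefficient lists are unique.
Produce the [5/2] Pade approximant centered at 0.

Taylor coefficients needed (expand at 0): a_0 = 4/5, a_1 = -64/25, a_2 = 608/125, a_3 = -4352/625, a_4 = 5056/625, a_5 = -120832/15625, a_6 = 453632/78125, a_7 = -1040384/390625.
Write the denominator as Q(ν) = 1 + q1*ν + q2*ν^2. Requiring Q*f - P = O(ν^8) with deg P <= 5 kills the coefficients of ν^6..ν^7 in Q*f:
  ν^6: a_6 + q1*a_5 + q2*a_4 = 0, i.e. 453632/78125 + (-120832/15625)*q1 + (5056/625)*q2 = 0.
  ν^7: a_7 + q1*a_6 + q2*a_5 = 0, i.e. -1040384/390625 + (453632/78125)*q1 + (-120832/15625)*q2 = 0.
Solving this linear system: q1 = 435064/238995, q2 = 1221776/1194975.
The numerator is Q*f truncated at degree 5: P0 = a_0 = 4/5; P1 = a_1 + q1*a_0 = -263776/238995; P2 = a_2 + q1*a_1 + q2*a_0 = 244192/238995; P3 = a_3 + q1*a_2 + q2*a_1 = -512/705; P4 = a_4 + q1*a_3 + q2*a_2 = 18496/47799; P5 = a_5 + q1*a_4 + q2*a_3 = -30208/238995.

The Pade approximant has numerator coefficients [4/5, -263776/238995, 244192/238995, -512/705, 18496/47799, -30208/238995]; denominator coefficients [1, 435064/238995, 1221776/1194975].


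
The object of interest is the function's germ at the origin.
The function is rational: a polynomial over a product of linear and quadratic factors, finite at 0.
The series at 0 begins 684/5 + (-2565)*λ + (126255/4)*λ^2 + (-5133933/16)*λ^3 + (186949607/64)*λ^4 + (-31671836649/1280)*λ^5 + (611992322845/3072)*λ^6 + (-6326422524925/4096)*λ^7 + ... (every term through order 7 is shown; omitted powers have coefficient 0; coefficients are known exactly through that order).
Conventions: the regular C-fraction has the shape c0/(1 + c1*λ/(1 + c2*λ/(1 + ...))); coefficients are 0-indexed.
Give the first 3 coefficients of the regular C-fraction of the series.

Taylor coefficients (read off): a_0 = 684/5, a_1 = -2565, a_2 = 126255/4.
c0 = a_0 = 684/5. Peel one level at a time: if S = 1 + c*λ/S' with S'(0) = 1, then c is the λ-coefficient of S and S' = c*λ/(S - 1).
S_1 = c0/f = 1 + (75/4)*λ + (725/6)*λ^2 + ...; c1 = 75/4.
S_2 = c1*λ/(S_1 - 1) = 1 + (-58/9)*λ + ...; c2 = -58/9.

The regular C-fraction coefficients are [684/5, 75/4, -58/9].


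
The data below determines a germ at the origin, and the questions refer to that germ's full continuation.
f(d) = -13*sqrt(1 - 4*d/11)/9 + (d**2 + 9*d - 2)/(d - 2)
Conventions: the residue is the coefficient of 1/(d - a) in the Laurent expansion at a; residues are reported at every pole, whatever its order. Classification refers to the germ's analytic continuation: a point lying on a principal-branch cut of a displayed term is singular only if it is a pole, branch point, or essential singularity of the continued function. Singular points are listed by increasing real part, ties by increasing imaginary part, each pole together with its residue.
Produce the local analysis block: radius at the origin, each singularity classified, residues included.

Denominator factor (d - 2): pole of order 1 at 2, modulus 2.
Branch term (-13/9)*sqrt(1 - d/(11/4)): its argument vanishes at d = 11/4, a square-root branch point, modulus 11/4.
The radius of convergence is the smallest modulus among the singular points: 2.
The branch term is analytic at 2 and contributes nothing to the residue; only the rational part matters.
At the order-1 pole 2 set g(d) = (d - (2))*(rational part) = d**2 + 9*d - 2.
Simple pole: residue = g(a) at a = 2, which is 20.
List the singular points by increasing real part (a conjugate pair: the negative imaginary part first).

Radius of convergence at 0: 2.
At 2: a pole of order 1; residue 20.
At 11/4: an algebraic (square-root) branch point.


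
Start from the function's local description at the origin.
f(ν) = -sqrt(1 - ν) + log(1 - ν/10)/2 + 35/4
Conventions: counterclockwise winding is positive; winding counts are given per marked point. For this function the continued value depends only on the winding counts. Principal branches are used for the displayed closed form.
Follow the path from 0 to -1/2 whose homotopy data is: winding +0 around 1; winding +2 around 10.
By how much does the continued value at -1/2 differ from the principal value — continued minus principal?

Continued minus principal equals (2)*pi*i.

The rational part is single-valued and drops out of the difference; each branch term changes only by its own monodromy.
(1/2)*log(1 - ν/(10)): each positive loop around 10 adds 2*pi*i to the log, so winding +2 contributes (1/2)*(2)*2*pi*i = (2)*pi*i.
(-1)*sqrt(1 - ν/(1)): winding +0 is even, the square root returns to the same sheet, contribution 0.
Summing the contributions at ν = -1/2 gives (2)*pi*i.


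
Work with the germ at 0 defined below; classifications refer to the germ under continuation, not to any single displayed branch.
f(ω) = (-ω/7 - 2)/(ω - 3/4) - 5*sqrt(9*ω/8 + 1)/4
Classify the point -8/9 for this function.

The term (-5/4)*sqrt(1 - ω/(-8/9)) has argument 1 - -8/9/(-8/9) = 0 at -8/9: a square-root (algebraic, two-sheeted) branch point; the remaining terms are analytic or single-valued there.

The point is an algebraic (square-root) branch point.


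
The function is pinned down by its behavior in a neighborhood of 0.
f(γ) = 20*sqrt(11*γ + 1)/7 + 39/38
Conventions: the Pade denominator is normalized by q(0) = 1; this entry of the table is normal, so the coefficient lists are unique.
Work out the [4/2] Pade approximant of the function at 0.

Taylor coefficients needed (expand at 0): a_0 = 1033/266, a_1 = 110/7, a_2 = -605/14, a_3 = 6655/28, a_4 = -366025/224, a_5 = 805255/64, a_6 = -26573415/256.
Write the denominator as Q(γ) = 1 + q1*γ + q2*γ^2. Requiring Q*f - P = O(γ^7) with deg P <= 4 kills the coefficients of γ^5..γ^6 in Q*f:
  γ^5: a_5 + q1*a_4 + q2*a_3 = 0, i.e. 805255/64 + (-366025/224)*q1 + (6655/28)*q2 = 0.
  γ^6: a_6 + q1*a_5 + q2*a_4 = 0, i.e. -26573415/256 + (805255/64)*q1 + (-366025/224)*q2 = 0.
Solving this linear system: q1 = 77/6, q2 = 847/24.
The numerator is Q*f truncated at degree 4: P0 = a_0 = 1033/266; P1 = a_1 + q1*a_0 = 104621/1596; P2 = a_2 + q1*a_1 + q2*a_0 = 628837/2128; P3 = a_3 + q1*a_2 + q2*a_1 = 6655/28; P4 = a_4 + q1*a_3 + q2*a_2 = -73205/672.

The Pade approximant has numerator coefficients [1033/266, 104621/1596, 628837/2128, 6655/28, -73205/672]; denominator coefficients [1, 77/6, 847/24].


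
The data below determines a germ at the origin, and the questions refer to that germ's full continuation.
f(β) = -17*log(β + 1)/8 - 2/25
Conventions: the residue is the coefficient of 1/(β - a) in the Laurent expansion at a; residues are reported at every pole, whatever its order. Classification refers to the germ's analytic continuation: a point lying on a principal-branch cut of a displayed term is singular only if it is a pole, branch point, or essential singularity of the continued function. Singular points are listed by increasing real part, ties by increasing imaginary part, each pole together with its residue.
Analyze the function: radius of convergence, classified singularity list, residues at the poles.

Radius of convergence at 0: 1.
At -1: a logarithmic branch point.

Branch term (-17/8)*log(1 - β/(-1)): its argument vanishes at β = -1, a logarithmic branch point, modulus 1.
The radius of convergence is the smallest modulus among the singular points: 1.


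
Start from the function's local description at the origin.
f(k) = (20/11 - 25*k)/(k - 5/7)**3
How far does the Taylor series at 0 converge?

The radius of convergence is 5/7.

Denominator factor (k - 5/7)^3: pole of order 3 at 5/7, modulus 5/7.
The radius of convergence is the smallest modulus among the singular points: 5/7.


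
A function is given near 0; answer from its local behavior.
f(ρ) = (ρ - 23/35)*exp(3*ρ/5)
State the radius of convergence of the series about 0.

The factor exp(3*ρ/5) is entire and contributes no finite singular point.
The polynomial part has no poles.
No finite singular points: the Taylor series at 0 converges everywhere.

The radius of convergence is infinite.


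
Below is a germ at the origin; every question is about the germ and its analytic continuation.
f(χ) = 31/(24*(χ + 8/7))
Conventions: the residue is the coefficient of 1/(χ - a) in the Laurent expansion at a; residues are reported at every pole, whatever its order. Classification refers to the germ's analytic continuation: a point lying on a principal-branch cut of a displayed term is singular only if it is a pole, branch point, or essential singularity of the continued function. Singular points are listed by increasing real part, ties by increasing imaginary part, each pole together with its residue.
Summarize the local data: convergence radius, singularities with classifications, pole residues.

Radius of convergence at 0: 8/7.
At -8/7: a pole of order 1; residue 31/24.

Denominator factor (χ + 8/7): pole of order 1 at -8/7, modulus 8/7.
The radius of convergence is the smallest modulus among the singular points: 8/7.
At the order-1 pole -8/7 set g(χ) = (χ - (-8/7))*f(χ) = 31/24.
Simple pole: residue = g(a) at a = -8/7, which is 31/24.


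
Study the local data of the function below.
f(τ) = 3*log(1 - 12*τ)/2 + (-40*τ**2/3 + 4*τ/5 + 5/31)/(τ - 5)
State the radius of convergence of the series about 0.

The radius of convergence is 1/12.

Denominator factor (τ - 5): pole of order 1 at 5, modulus 5.
Branch term (3/2)*log(1 - τ/(1/12)): its argument vanishes at τ = 1/12, a logarithmic branch point, modulus 1/12.
The radius of convergence is the smallest modulus among the singular points: 1/12.


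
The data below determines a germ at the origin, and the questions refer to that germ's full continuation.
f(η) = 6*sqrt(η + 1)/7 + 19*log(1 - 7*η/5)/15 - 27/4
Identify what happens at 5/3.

There is no denominator, hence no pole anywhere.
Branch term log(1 - η/(5/7)): argument at 5/3 is -4/3, nonzero, so 5/3 is not its branch point (a point on a principal cut is still regular for the continued germ).
Branch term sqrt(1 - η/(-1)): argument at 5/3 is 8/3, nonzero, so 5/3 is not its branch point (a point on a principal cut is still regular for the continued germ).
So the germ continues analytically to 5/3.

The point is a regular point.


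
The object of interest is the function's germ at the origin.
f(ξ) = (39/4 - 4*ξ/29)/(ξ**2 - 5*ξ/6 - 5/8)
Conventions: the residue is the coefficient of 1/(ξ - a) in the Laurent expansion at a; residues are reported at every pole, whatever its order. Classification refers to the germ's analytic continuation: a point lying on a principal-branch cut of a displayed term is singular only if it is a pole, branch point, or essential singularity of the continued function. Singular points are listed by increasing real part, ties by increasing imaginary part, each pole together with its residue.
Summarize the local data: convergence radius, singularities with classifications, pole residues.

Radius of convergence at 0: -5/12 + (1/12)*sqrt(115).
At 5/12 - (1/12)*sqrt(115): a pole of order 1; residue -2/29 - (3373/6670)*sqrt(115).
At 5/12 + (1/12)*sqrt(115): a pole of order 1; residue -2/29 + (3373/6670)*sqrt(115).

Denominator factor (ξ**2 - 5*ξ/6 - 5/8): discriminant 115/36, real irrational roots 5/12 + (1/12)*sqrt(115) and 5/12 - (1/12)*sqrt(115); poles of order 1, moduli 5/12 + (1/12)*sqrt(115) and -5/12 + (1/12)*sqrt(115).
The radius of convergence is the smallest modulus among the singular points: -5/12 + (1/12)*sqrt(115).
The factor ξ**2 - 5*ξ/6 - 5/8 splits as (ξ - a)(ξ - a') with a = 5/12 - (1/12)*sqrt(115), a' = 5/12 + (1/12)*sqrt(115). At the order-1 pole a set g(ξ) = (ξ - a)*f(ξ) = [39/4 - 4*ξ/29] / (ξ - a').
Simple pole: residue = g(a) at a = 5/12 - (1/12)*sqrt(115), which is -2/29 - (3373/6670)*sqrt(115).
The factor ξ**2 - 5*ξ/6 - 5/8 splits as (ξ - a)(ξ - a') with a = 5/12 + (1/12)*sqrt(115), a' = 5/12 - (1/12)*sqrt(115). At the order-1 pole a set g(ξ) = (ξ - a)*f(ξ) = [39/4 - 4*ξ/29] / (ξ - a').
Simple pole: residue = g(a) at a = 5/12 + (1/12)*sqrt(115), which is -2/29 + (3373/6670)*sqrt(115).
List the singular points by increasing real part (a conjugate pair: the negative imaginary part first).


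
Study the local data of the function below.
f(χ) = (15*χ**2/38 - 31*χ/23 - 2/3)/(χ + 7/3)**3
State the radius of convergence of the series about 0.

Denominator factor (χ + 7/3)^3: pole of order 3 at -7/3, modulus 7/3.
The radius of convergence is the smallest modulus among the singular points: 7/3.

The radius of convergence is 7/3.


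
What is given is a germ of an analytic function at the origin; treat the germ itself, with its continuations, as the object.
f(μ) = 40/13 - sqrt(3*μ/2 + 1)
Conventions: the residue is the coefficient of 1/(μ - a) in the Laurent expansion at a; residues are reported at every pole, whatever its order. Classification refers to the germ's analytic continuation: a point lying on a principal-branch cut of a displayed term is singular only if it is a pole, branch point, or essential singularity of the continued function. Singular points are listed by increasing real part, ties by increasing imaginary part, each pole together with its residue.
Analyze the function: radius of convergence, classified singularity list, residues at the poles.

Branch term (-1)*sqrt(1 - μ/(-2/3)): its argument vanishes at μ = -2/3, a square-root branch point, modulus 2/3.
The radius of convergence is the smallest modulus among the singular points: 2/3.

Radius of convergence at 0: 2/3.
At -2/3: an algebraic (square-root) branch point.


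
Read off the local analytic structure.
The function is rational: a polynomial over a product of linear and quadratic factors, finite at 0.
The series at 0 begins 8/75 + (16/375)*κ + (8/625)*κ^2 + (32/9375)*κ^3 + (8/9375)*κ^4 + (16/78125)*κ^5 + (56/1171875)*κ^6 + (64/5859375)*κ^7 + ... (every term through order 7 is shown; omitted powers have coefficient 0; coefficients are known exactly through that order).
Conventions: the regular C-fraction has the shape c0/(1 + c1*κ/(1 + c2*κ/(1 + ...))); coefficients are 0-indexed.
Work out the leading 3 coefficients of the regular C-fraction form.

The regular C-fraction coefficients are [8/75, -2/5, 1/10].

Taylor coefficients (read off): a_0 = 8/75, a_1 = 16/375, a_2 = 8/625.
c0 = a_0 = 8/75. Peel one level at a time: if S = 1 + c*κ/S' with S'(0) = 1, then c is the κ-coefficient of S and S' = c*κ/(S - 1).
S_1 = c0/f = 1 + (-2/5)*κ + (1/25)*κ^2 + ...; c1 = -2/5.
S_2 = c1*κ/(S_1 - 1) = 1 + (1/10)*κ + ...; c2 = 1/10.
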